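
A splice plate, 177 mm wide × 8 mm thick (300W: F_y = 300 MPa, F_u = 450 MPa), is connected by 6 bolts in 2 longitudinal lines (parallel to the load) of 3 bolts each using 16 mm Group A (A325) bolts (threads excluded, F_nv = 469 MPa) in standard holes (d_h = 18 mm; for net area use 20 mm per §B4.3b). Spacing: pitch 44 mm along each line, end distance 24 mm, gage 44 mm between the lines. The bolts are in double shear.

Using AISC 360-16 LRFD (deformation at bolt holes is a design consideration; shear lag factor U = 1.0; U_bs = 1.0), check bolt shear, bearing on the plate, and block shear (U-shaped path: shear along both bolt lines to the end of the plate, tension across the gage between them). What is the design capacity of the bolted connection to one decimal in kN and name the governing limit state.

Bolt shear: A_b = π(16)²/4 = 201.06 mm². φR_n = 0.75 × 469 × 201.06 × 6 × 2 = 848.7 kN.
Bearing (8 mm plate, F_u = 450 MPa): end bolts L_c = 24 − 18/2 = 15, R_n = min(1.2×15×8×450, 2.4×16×8×450) = 64.8 kN/bolt; interior L_c = 44 − 18 = 26, R_n = 112.32 kN/bolt. φR_n = 0.75 × (2×64.8 + 4×112.32) = 434.2 kN.
Block shear: shear path 2×[24+2×44] = 2×112 mm, A_gv = 1792, A_nv = 2×(112 − 2.5×20)×8 = 992 mm²; tension across gage: (44 − 1×20)×8 = 192 mm². R_n = min(0.6×450×992, 0.6×300×1792) + 1.0×450×192 = min(267.84, 322.56) + 86.4 = 354.24 kN. φR_n = 0.75 × 354.24 = 265.7 kN.
Governing: min(848.7, 434.2, 265.7) = 265.7 kN → block shear.

265.7 kN (block shear governs)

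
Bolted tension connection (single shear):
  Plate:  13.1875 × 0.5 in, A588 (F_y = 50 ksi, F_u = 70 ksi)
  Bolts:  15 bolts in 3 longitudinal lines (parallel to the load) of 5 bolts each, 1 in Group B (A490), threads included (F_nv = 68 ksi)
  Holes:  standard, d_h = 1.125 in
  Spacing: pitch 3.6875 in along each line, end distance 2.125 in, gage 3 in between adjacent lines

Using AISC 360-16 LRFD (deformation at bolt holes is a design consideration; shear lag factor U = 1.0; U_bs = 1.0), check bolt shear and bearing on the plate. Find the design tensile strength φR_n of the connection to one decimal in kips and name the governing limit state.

600.8 kips (bolt shear governs)

Bolt shear: A_b = π(1)²/4 = 0.7854 in². φR_n = 0.75 × 68 × 0.7854 × 15 × 1 = 600.8 kips.
Bearing (0.5 in plate, F_u = 70 ksi): end bolts L_c = 2.125 − 1.125/2 = 1.5625, R_n = min(1.2×1.5625×0.5×70, 2.4×1×0.5×70) = 65.625 kips/bolt; interior L_c = 3.6875 − 1.125 = 2.5625, R_n = 84 kips/bolt. φR_n = 0.75 × (3×65.625 + 12×84) = 903.7 kips.
Governing: min(600.8, 903.7) = 600.8 kips → bolt shear.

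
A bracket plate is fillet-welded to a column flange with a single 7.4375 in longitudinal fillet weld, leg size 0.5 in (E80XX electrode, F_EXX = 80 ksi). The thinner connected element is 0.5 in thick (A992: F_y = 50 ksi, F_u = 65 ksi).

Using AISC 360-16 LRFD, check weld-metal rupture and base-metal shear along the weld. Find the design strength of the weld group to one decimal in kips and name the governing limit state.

94.6 kips (weld metal governs)

Weld metal: throat = 0.707×0.5 = 0.3535 in, L = 7.4375 in. φR_n = 0.75 × 0.6 × 80 × 0.3535 × 7.4375 = 94.6 kips.
Base metal shear (0.5 in plate): yield φR_n = 1.0×0.6×50×0.5×7.4375 = 111.6 kips; rupture φR_n = 0.75×0.6×65×0.5×7.4375 = 108.8 kips; take 108.8 kips (rupture).
Governing: min(94.6, 108.8) = 94.6 kips → weld metal.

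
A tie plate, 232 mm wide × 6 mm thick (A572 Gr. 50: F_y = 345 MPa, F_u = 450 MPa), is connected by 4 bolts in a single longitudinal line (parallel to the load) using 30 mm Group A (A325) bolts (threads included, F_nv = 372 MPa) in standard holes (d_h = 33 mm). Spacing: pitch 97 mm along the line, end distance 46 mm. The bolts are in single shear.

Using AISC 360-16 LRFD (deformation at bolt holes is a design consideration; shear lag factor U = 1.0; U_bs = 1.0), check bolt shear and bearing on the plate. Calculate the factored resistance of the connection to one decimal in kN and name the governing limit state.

509.1 kN (bearing governs)

Bolt shear: A_b = π(30)²/4 = 706.86 mm². φR_n = 0.75 × 372 × 706.86 × 4 × 1 = 788.9 kN.
Bearing (6 mm plate, F_u = 450 MPa): end bolts L_c = 46 − 33/2 = 29.5, R_n = min(1.2×29.5×6×450, 2.4×30×6×450) = 95.58 kN/bolt; interior L_c = 97 − 33 = 64, R_n = 194.4 kN/bolt. φR_n = 0.75 × (1×95.58 + 3×194.4) = 509.1 kN.
Governing: min(788.9, 509.1) = 509.1 kN → bearing.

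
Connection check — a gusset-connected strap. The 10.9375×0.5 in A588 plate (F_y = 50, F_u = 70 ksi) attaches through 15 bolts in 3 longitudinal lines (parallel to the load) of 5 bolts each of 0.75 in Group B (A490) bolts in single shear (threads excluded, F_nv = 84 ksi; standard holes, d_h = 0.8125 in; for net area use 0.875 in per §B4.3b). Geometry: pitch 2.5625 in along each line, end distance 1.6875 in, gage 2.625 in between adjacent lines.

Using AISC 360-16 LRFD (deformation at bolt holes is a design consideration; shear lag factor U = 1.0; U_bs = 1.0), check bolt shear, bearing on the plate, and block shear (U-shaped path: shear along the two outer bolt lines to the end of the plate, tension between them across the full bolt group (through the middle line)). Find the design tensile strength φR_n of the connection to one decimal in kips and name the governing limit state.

Bolt shear: A_b = π(0.75)²/4 = 0.44179 in². φR_n = 0.75 × 84 × 0.44179 × 15 × 1 = 417.5 kips.
Bearing (0.5 in plate, F_u = 70 ksi): end bolts L_c = 1.6875 − 0.8125/2 = 1.28125, R_n = min(1.2×1.28125×0.5×70, 2.4×0.75×0.5×70) = 53.813 kips/bolt; interior L_c = 2.5625 − 0.8125 = 1.75, R_n = 63 kips/bolt. φR_n = 0.75 × (3×53.813 + 12×63) = 688.1 kips.
Block shear: shear path 2×[1.6875+4×2.5625] = 2×11.9375 in, A_gv = 11.938, A_nv = 2×(11.9375 − 4.5×0.875)×0.5 = 8 in²; tension across gage: (5.25 − 2×0.875)×0.5 = 1.75 in². R_n = min(0.6×70×8, 0.6×50×11.938) + 1.0×70×1.75 = min(336, 358.14) + 122.5 = 458.5 kips. φR_n = 0.75 × 458.5 = 343.9 kips.
Governing: min(417.5, 688.1, 343.9) = 343.9 kips → block shear.

343.9 kips (block shear governs)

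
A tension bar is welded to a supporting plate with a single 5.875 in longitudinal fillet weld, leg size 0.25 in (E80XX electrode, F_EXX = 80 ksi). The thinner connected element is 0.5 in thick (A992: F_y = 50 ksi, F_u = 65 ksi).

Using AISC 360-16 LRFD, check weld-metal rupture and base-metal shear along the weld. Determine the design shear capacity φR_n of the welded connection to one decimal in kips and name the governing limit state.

37.4 kips (weld metal governs)

Weld metal: throat = 0.707×0.25 = 0.17675 in, L = 5.875 in. φR_n = 0.75 × 0.6 × 80 × 0.17675 × 5.875 = 37.4 kips.
Base metal shear (0.5 in plate): yield φR_n = 1.0×0.6×50×0.5×5.875 = 88.1 kips; rupture φR_n = 0.75×0.6×65×0.5×5.875 = 85.9 kips; take 85.9 kips (rupture).
Governing: min(37.4, 85.9) = 37.4 kips → weld metal.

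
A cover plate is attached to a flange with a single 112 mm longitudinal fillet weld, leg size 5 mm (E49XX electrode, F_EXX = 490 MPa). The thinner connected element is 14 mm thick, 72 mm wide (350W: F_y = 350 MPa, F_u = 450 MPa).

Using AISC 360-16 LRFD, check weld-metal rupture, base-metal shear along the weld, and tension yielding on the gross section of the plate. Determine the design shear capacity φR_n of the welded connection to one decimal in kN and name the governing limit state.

Weld metal: throat = 0.707×5 = 3.535 mm, L = 112 mm. φR_n = 0.75 × 0.6 × 490 × 3.535 × 112 = 87.3 kN.
Base metal shear (14 mm plate): yield φR_n = 1.0×0.6×350×14×112 = 329.3 kN; rupture φR_n = 0.75×0.6×450×14×112 = 317.5 kN; take 317.5 kN (rupture).
Tension yield (gross): A_g = 72×14 = 1008 mm². φR_n = 0.90 × 350 × 1008 = 317.5 kN.
Governing: min(87.3, 317.5, 317.5) = 87.3 kN → weld metal.

87.3 kN (weld metal governs)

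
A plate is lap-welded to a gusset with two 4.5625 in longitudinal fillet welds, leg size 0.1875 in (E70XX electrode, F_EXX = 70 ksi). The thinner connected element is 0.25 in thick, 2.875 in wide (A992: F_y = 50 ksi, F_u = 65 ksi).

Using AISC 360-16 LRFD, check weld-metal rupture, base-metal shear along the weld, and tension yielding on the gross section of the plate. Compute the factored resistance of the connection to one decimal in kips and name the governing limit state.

Weld metal: throat = 0.707×0.1875 = 0.13256 in, L = 2×4.5625 = 9.125 in. φR_n = 0.75 × 0.6 × 70 × 0.13256 × 9.125 = 38.1 kips.
Base metal shear (0.25 in plate): yield φR_n = 1.0×0.6×50×0.25×9.125 = 68.4 kips; rupture φR_n = 0.75×0.6×65×0.25×9.125 = 66.7 kips; take 66.7 kips (rupture).
Tension yield (gross): A_g = 2.875×0.25 = 0.71875 in². φR_n = 0.90 × 50 × 0.71875 = 32.3 kips.
Governing: min(38.1, 66.7, 32.3) = 32.3 kips → gross-section yield.

32.3 kips (gross-section yield governs)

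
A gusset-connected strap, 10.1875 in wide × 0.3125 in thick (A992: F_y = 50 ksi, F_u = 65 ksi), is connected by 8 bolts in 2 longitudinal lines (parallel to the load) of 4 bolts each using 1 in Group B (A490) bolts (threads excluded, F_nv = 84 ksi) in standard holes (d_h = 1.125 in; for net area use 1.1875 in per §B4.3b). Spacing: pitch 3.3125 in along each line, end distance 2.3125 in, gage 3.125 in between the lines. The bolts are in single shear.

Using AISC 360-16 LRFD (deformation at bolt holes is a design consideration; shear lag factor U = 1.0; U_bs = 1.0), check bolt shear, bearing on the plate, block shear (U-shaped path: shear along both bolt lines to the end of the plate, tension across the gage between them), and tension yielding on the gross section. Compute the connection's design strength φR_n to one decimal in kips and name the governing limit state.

Bolt shear: A_b = π(1)²/4 = 0.7854 in². φR_n = 0.75 × 84 × 0.7854 × 8 × 1 = 395.8 kips.
Bearing (0.3125 in plate, F_u = 65 ksi): end bolts L_c = 2.3125 − 1.125/2 = 1.75, R_n = min(1.2×1.75×0.3125×65, 2.4×1×0.3125×65) = 42.656 kips/bolt; interior L_c = 3.3125 − 1.125 = 2.1875, R_n = 48.75 kips/bolt. φR_n = 0.75 × (2×42.656 + 6×48.75) = 283.4 kips.
Block shear: shear path 2×[2.3125+3×3.3125] = 2×12.25 in, A_gv = 7.6563, A_nv = 2×(12.25 − 3.5×1.1875)×0.3125 = 5.0586 in²; tension across gage: (3.125 − 1×1.1875)×0.3125 = 0.60547 in². R_n = min(0.6×65×5.0586, 0.6×50×7.6563) + 1.0×65×0.60547 = min(197.29, 229.69) + 39.356 = 236.65 kips. φR_n = 0.75 × 236.65 = 177.5 kips.
Tension yield (gross): A_g = 10.1875×0.3125 = 3.1836 in². φR_n = 0.90 × 50 × 3.1836 = 143.3 kips.
Governing: min(395.8, 283.4, 177.5, 143.3) = 143.3 kips → gross-section yield.

143.3 kips (gross-section yield governs)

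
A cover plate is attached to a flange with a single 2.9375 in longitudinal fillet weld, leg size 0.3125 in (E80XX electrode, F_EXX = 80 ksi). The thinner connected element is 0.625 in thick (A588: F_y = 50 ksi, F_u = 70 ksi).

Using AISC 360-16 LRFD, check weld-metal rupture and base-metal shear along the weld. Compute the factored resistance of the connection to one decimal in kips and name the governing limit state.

Weld metal: throat = 0.707×0.3125 = 0.22094 in, L = 2.9375 in. φR_n = 0.75 × 0.6 × 80 × 0.22094 × 2.9375 = 23.4 kips.
Base metal shear (0.625 in plate): yield φR_n = 1.0×0.6×50×0.625×2.9375 = 55.1 kips; rupture φR_n = 0.75×0.6×70×0.625×2.9375 = 57.8 kips; take 55.1 kips (yield).
Governing: min(23.4, 55.1) = 23.4 kips → weld metal.

23.4 kips (weld metal governs)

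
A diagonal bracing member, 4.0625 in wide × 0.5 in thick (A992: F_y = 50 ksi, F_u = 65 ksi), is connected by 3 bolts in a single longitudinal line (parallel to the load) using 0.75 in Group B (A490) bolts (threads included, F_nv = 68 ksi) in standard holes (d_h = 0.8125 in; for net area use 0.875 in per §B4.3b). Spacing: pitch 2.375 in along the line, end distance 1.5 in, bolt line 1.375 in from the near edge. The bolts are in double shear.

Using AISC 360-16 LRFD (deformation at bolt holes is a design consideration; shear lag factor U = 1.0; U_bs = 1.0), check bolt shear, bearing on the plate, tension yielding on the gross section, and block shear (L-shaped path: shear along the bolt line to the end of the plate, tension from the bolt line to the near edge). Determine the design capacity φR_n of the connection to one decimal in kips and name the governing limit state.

82.3 kips (block shear governs)

Bolt shear: A_b = π(0.75)²/4 = 0.44179 in². φR_n = 0.75 × 68 × 0.44179 × 3 × 2 = 135.2 kips.
Bearing (0.5 in plate, F_u = 65 ksi): end bolts L_c = 1.5 − 0.8125/2 = 1.09375, R_n = min(1.2×1.09375×0.5×65, 2.4×0.75×0.5×65) = 42.656 kips/bolt; interior L_c = 2.375 − 0.8125 = 1.5625, R_n = 58.5 kips/bolt. φR_n = 0.75 × (1×42.656 + 2×58.5) = 119.7 kips.
Tension yield (gross): A_g = 4.0625×0.5 = 2.0313 in². φR_n = 0.90 × 50 × 2.0313 = 91.4 kips.
Block shear: shear path 1×[1.5+2×2.375] = 1×6.25 in, A_gv = 3.125, A_nv = 1×(6.25 − 2.5×0.875)×0.5 = 2.0313 in²; tension to near edge: (1.375 − 0.5×0.875)×0.5 = 0.46875 in². R_n = min(0.6×65×2.0313, 0.6×50×3.125) + 1.0×65×0.46875 = min(79.221, 93.75) + 30.469 = 109.69 kips. φR_n = 0.75 × 109.69 = 82.3 kips.
Governing: min(135.2, 119.7, 91.4, 82.3) = 82.3 kips → block shear.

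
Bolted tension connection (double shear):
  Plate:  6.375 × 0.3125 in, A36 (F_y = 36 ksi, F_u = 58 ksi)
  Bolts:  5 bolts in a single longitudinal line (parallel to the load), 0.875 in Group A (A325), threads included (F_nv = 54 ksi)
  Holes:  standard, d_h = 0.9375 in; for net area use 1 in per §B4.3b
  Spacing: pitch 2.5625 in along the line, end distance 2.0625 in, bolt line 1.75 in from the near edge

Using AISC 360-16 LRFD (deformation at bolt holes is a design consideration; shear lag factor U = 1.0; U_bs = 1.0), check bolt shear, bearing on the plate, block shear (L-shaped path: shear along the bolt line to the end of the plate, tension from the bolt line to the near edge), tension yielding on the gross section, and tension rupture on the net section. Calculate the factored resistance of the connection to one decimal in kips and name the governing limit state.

64.5 kips (gross-section yield governs)

Bolt shear: A_b = π(0.875)²/4 = 0.60132 in². φR_n = 0.75 × 54 × 0.60132 × 5 × 2 = 243.5 kips.
Bearing (0.3125 in plate, F_u = 58 ksi): end bolts L_c = 2.0625 − 0.9375/2 = 1.59375, R_n = min(1.2×1.59375×0.3125×58, 2.4×0.875×0.3125×58) = 34.664 kips/bolt; interior L_c = 2.5625 − 0.9375 = 1.625, R_n = 35.344 kips/bolt. φR_n = 0.75 × (1×34.664 + 4×35.344) = 132.0 kips.
Block shear: shear path 1×[2.0625+4×2.5625] = 1×12.3125 in, A_gv = 3.8477, A_nv = 1×(12.3125 − 4.5×1)×0.3125 = 2.4414 in²; tension to near edge: (1.75 − 0.5×1)×0.3125 = 0.39063 in². R_n = min(0.6×58×2.4414, 0.6×36×3.8477) + 1.0×58×0.39063 = min(84.961, 83.11) + 22.657 = 105.77 kips. φR_n = 0.75 × 105.77 = 79.3 kips.
Tension yield (gross): A_g = 6.375×0.3125 = 1.9922 in². φR_n = 0.90 × 36 × 1.9922 = 64.5 kips.
Tension rupture (net): A_n = (6.375 − 1×1)×0.3125 = 1.6797 in² (U = 1.0, A_e = A_n). φR_n = 0.75 × 58 × 1.6797 = 73.1 kips.
Governing: min(243.5, 132.0, 79.3, 64.5, 73.1) = 64.5 kips → gross-section yield.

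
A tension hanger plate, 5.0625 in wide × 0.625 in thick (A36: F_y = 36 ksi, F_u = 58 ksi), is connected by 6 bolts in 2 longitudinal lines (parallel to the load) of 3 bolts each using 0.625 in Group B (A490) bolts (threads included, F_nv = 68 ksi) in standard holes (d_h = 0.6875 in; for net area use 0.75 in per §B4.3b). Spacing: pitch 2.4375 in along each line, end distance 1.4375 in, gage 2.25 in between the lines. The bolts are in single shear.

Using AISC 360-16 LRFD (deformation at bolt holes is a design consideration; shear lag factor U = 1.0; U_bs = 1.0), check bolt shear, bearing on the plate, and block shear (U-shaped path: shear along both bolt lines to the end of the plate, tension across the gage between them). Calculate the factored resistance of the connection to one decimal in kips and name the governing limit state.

Bolt shear: A_b = π(0.625)²/4 = 0.3068 in². φR_n = 0.75 × 68 × 0.3068 × 6 × 1 = 93.9 kips.
Bearing (0.625 in plate, F_u = 58 ksi): end bolts L_c = 1.4375 − 0.6875/2 = 1.09375, R_n = min(1.2×1.09375×0.625×58, 2.4×0.625×0.625×58) = 47.578 kips/bolt; interior L_c = 2.4375 − 0.6875 = 1.75, R_n = 54.375 kips/bolt. φR_n = 0.75 × (2×47.578 + 4×54.375) = 234.5 kips.
Block shear: shear path 2×[1.4375+2×2.4375] = 2×6.3125 in, A_gv = 7.8906, A_nv = 2×(6.3125 − 2.5×0.75)×0.625 = 5.5469 in²; tension across gage: (2.25 − 1×0.75)×0.625 = 0.9375 in². R_n = min(0.6×58×5.5469, 0.6×36×7.8906) + 1.0×58×0.9375 = min(193.03, 170.44) + 54.375 = 224.82 kips. φR_n = 0.75 × 224.82 = 168.6 kips.
Governing: min(93.9, 234.5, 168.6) = 93.9 kips → bolt shear.

93.9 kips (bolt shear governs)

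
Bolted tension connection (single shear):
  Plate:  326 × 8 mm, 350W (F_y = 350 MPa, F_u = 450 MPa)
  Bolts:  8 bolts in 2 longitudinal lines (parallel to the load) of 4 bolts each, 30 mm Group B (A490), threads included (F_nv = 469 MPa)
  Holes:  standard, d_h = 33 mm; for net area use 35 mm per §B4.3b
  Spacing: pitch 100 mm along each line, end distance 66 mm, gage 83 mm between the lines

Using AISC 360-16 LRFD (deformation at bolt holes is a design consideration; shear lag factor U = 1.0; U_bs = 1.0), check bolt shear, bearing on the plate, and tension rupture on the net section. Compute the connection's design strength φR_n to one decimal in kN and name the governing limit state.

Bolt shear: A_b = π(30)²/4 = 706.86 mm². φR_n = 0.75 × 469 × 706.86 × 8 × 1 = 1989.1 kN.
Bearing (8 mm plate, F_u = 450 MPa): end bolts L_c = 66 − 33/2 = 49.5, R_n = min(1.2×49.5×8×450, 2.4×30×8×450) = 213.84 kN/bolt; interior L_c = 100 − 33 = 67, R_n = 259.2 kN/bolt. φR_n = 0.75 × (2×213.84 + 6×259.2) = 1487.2 kN.
Tension rupture (net): A_n = (326 − 2×35)×8 = 2048 mm² (U = 1.0, A_e = A_n). φR_n = 0.75 × 450 × 2048 = 691.2 kN.
Governing: min(1989.1, 1487.2, 691.2) = 691.2 kN → net-section rupture.

691.2 kN (net-section rupture governs)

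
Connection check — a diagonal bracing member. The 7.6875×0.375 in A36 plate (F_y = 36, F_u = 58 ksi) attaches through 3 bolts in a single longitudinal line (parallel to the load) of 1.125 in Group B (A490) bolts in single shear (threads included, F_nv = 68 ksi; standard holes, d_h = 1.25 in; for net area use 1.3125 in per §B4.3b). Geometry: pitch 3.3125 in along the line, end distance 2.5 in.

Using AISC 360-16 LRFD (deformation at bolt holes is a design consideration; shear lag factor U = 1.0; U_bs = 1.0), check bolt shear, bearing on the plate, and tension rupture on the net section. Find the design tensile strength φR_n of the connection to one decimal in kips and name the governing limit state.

Bolt shear: A_b = π(1.125)²/4 = 0.99402 in². φR_n = 0.75 × 68 × 0.99402 × 3 × 1 = 152.1 kips.
Bearing (0.375 in plate, F_u = 58 ksi): end bolts L_c = 2.5 − 1.25/2 = 1.875, R_n = min(1.2×1.875×0.375×58, 2.4×1.125×0.375×58) = 48.938 kips/bolt; interior L_c = 3.3125 − 1.25 = 2.0625, R_n = 53.831 kips/bolt. φR_n = 0.75 × (1×48.938 + 2×53.831) = 117.5 kips.
Tension rupture (net): A_n = (7.6875 − 1×1.3125)×0.375 = 2.3906 in² (U = 1.0, A_e = A_n). φR_n = 0.75 × 58 × 2.3906 = 104.0 kips.
Governing: min(152.1, 117.5, 104.0) = 104.0 kips → net-section rupture.

104.0 kips (net-section rupture governs)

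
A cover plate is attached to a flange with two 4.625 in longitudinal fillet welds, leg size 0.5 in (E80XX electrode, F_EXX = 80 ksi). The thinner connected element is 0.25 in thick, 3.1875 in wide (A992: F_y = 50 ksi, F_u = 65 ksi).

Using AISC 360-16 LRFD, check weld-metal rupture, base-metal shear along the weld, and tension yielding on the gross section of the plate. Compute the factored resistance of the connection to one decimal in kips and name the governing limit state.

35.9 kips (gross-section yield governs)

Weld metal: throat = 0.707×0.5 = 0.3535 in, L = 2×4.625 = 9.25 in. φR_n = 0.75 × 0.6 × 80 × 0.3535 × 9.25 = 117.7 kips.
Base metal shear (0.25 in plate): yield φR_n = 1.0×0.6×50×0.25×9.25 = 69.4 kips; rupture φR_n = 0.75×0.6×65×0.25×9.25 = 67.6 kips; take 67.6 kips (rupture).
Tension yield (gross): A_g = 3.1875×0.25 = 0.79688 in². φR_n = 0.90 × 50 × 0.79688 = 35.9 kips.
Governing: min(117.7, 67.6, 35.9) = 35.9 kips → gross-section yield.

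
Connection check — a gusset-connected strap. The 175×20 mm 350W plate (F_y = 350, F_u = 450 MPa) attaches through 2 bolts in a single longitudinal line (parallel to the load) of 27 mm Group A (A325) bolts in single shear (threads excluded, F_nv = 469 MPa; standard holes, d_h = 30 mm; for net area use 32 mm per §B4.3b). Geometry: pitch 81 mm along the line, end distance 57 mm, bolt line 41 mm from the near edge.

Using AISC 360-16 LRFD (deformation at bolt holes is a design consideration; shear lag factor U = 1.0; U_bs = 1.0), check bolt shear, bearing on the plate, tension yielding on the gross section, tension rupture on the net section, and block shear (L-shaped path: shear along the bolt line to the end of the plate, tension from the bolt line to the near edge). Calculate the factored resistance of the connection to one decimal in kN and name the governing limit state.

Bolt shear: A_b = π(27)²/4 = 572.56 mm². φR_n = 0.75 × 469 × 572.56 × 2 × 1 = 402.8 kN.
Bearing (20 mm plate, F_u = 450 MPa): end bolts L_c = 57 − 30/2 = 42, R_n = min(1.2×42×20×450, 2.4×27×20×450) = 453.6 kN/bolt; interior L_c = 81 − 30 = 51, R_n = 550.8 kN/bolt. φR_n = 0.75 × (1×453.6 + 1×550.8) = 753.3 kN.
Tension yield (gross): A_g = 175×20 = 3500 mm². φR_n = 0.90 × 350 × 3500 = 1102.5 kN.
Tension rupture (net): A_n = (175 − 1×32)×20 = 2860 mm² (U = 1.0, A_e = A_n). φR_n = 0.75 × 450 × 2860 = 965.3 kN.
Block shear: shear path 1×[57+1×81] = 1×138 mm, A_gv = 2760, A_nv = 1×(138 − 1.5×32)×20 = 1800 mm²; tension to near edge: (41 − 0.5×32)×20 = 500 mm². R_n = min(0.6×450×1800, 0.6×350×2760) + 1.0×450×500 = min(486, 579.6) + 225 = 711 kN. φR_n = 0.75 × 711 = 533.3 kN.
Governing: min(402.8, 753.3, 1102.5, 965.3, 533.3) = 402.8 kN → bolt shear.

402.8 kN (bolt shear governs)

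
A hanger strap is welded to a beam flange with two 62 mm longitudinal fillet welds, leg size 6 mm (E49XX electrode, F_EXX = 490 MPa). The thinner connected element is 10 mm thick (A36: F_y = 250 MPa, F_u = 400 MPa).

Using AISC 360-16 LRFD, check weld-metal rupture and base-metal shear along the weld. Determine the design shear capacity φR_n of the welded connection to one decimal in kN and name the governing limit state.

116.0 kN (weld metal governs)

Weld metal: throat = 0.707×6 = 4.242 mm, L = 2×62 = 124 mm. φR_n = 0.75 × 0.6 × 490 × 4.242 × 124 = 116.0 kN.
Base metal shear (10 mm plate): yield φR_n = 1.0×0.6×250×10×124 = 186.0 kN; rupture φR_n = 0.75×0.6×400×10×124 = 223.2 kN; take 186.0 kN (yield).
Governing: min(116.0, 186.0) = 116.0 kN → weld metal.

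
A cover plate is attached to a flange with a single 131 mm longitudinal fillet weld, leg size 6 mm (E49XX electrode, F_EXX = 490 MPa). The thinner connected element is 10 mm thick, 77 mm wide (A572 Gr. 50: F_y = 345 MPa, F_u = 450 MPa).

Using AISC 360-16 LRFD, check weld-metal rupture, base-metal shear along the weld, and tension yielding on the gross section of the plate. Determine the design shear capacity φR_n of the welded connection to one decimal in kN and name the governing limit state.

122.5 kN (weld metal governs)

Weld metal: throat = 0.707×6 = 4.242 mm, L = 131 mm. φR_n = 0.75 × 0.6 × 490 × 4.242 × 131 = 122.5 kN.
Base metal shear (10 mm plate): yield φR_n = 1.0×0.6×345×10×131 = 271.2 kN; rupture φR_n = 0.75×0.6×450×10×131 = 265.3 kN; take 265.3 kN (rupture).
Tension yield (gross): A_g = 77×10 = 770 mm². φR_n = 0.90 × 345 × 770 = 239.1 kN.
Governing: min(122.5, 265.3, 239.1) = 122.5 kN → weld metal.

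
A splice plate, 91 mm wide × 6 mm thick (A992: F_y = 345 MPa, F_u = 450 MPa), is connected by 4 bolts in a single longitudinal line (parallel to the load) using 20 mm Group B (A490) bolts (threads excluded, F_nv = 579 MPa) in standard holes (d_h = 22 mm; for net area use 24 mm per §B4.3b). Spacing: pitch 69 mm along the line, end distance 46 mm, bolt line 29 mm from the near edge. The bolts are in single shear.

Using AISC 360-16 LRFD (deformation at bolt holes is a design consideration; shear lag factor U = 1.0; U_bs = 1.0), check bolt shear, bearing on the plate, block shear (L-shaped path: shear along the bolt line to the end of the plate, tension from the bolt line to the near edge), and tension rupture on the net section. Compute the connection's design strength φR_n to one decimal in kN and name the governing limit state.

Bolt shear: A_b = π(20)²/4 = 314.16 mm². φR_n = 0.75 × 579 × 314.16 × 4 × 1 = 545.7 kN.
Bearing (6 mm plate, F_u = 450 MPa): end bolts L_c = 46 − 22/2 = 35, R_n = min(1.2×35×6×450, 2.4×20×6×450) = 113.4 kN/bolt; interior L_c = 69 − 22 = 47, R_n = 129.6 kN/bolt. φR_n = 0.75 × (1×113.4 + 3×129.6) = 376.7 kN.
Block shear: shear path 1×[46+3×69] = 1×253 mm, A_gv = 1518, A_nv = 1×(253 − 3.5×24)×6 = 1014 mm²; tension to near edge: (29 − 0.5×24)×6 = 102 mm². R_n = min(0.6×450×1014, 0.6×345×1518) + 1.0×450×102 = min(273.78, 314.23) + 45.9 = 319.68 kN. φR_n = 0.75 × 319.68 = 239.8 kN.
Tension rupture (net): A_n = (91 − 1×24)×6 = 402 mm² (U = 1.0, A_e = A_n). φR_n = 0.75 × 450 × 402 = 135.7 kN.
Governing: min(545.7, 376.7, 239.8, 135.7) = 135.7 kN → net-section rupture.

135.7 kN (net-section rupture governs)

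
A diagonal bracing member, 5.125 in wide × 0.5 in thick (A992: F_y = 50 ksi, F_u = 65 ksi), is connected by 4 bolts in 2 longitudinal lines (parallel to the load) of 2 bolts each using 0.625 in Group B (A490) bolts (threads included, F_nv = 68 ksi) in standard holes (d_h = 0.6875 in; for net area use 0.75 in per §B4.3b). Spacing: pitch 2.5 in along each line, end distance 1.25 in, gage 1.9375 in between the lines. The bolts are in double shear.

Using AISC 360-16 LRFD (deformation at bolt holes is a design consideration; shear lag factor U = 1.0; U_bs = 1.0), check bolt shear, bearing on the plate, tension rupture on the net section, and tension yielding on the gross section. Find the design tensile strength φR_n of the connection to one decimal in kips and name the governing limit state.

Bolt shear: A_b = π(0.625)²/4 = 0.3068 in². φR_n = 0.75 × 68 × 0.3068 × 4 × 2 = 125.2 kips.
Bearing (0.5 in plate, F_u = 65 ksi): end bolts L_c = 1.25 − 0.6875/2 = 0.90625, R_n = min(1.2×0.90625×0.5×65, 2.4×0.625×0.5×65) = 35.344 kips/bolt; interior L_c = 2.5 − 0.6875 = 1.8125, R_n = 48.75 kips/bolt. φR_n = 0.75 × (2×35.344 + 2×48.75) = 126.1 kips.
Tension rupture (net): A_n = (5.125 − 2×0.75)×0.5 = 1.8125 in² (U = 1.0, A_e = A_n). φR_n = 0.75 × 65 × 1.8125 = 88.4 kips.
Tension yield (gross): A_g = 5.125×0.5 = 2.5625 in². φR_n = 0.90 × 50 × 2.5625 = 115.3 kips.
Governing: min(125.2, 126.1, 88.4, 115.3) = 88.4 kips → net-section rupture.

88.4 kips (net-section rupture governs)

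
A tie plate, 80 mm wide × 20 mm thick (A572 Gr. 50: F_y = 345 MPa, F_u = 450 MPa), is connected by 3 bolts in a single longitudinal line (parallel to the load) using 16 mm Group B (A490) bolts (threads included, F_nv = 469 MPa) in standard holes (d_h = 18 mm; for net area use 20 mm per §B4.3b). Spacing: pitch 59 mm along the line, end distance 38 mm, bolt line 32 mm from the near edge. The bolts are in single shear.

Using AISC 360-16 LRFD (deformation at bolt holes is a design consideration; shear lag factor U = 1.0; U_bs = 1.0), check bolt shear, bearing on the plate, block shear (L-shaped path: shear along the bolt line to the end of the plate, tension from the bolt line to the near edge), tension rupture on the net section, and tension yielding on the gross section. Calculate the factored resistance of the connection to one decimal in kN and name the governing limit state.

Bolt shear: A_b = π(16)²/4 = 201.06 mm². φR_n = 0.75 × 469 × 201.06 × 3 × 1 = 212.2 kN.
Bearing (20 mm plate, F_u = 450 MPa): end bolts L_c = 38 − 18/2 = 29, R_n = min(1.2×29×20×450, 2.4×16×20×450) = 313.2 kN/bolt; interior L_c = 59 − 18 = 41, R_n = 345.6 kN/bolt. φR_n = 0.75 × (1×313.2 + 2×345.6) = 753.3 kN.
Block shear: shear path 1×[38+2×59] = 1×156 mm, A_gv = 3120, A_nv = 1×(156 − 2.5×20)×20 = 2120 mm²; tension to near edge: (32 − 0.5×20)×20 = 440 mm². R_n = min(0.6×450×2120, 0.6×345×3120) + 1.0×450×440 = min(572.4, 645.84) + 198 = 770.4 kN. φR_n = 0.75 × 770.4 = 577.8 kN.
Tension rupture (net): A_n = (80 − 1×20)×20 = 1200 mm² (U = 1.0, A_e = A_n). φR_n = 0.75 × 450 × 1200 = 405.0 kN.
Tension yield (gross): A_g = 80×20 = 1600 mm². φR_n = 0.90 × 345 × 1600 = 496.8 kN.
Governing: min(212.2, 753.3, 577.8, 405.0, 496.8) = 212.2 kN → bolt shear.

212.2 kN (bolt shear governs)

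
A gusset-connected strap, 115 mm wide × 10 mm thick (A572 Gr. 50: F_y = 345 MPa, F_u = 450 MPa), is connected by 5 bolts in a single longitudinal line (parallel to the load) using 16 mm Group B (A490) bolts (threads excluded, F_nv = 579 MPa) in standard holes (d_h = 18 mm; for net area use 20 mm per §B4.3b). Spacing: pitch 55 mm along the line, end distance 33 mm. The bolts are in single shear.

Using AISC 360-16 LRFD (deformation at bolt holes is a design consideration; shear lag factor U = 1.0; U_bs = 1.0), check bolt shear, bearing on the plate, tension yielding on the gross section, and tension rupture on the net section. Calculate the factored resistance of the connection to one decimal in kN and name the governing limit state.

Bolt shear: A_b = π(16)²/4 = 201.06 mm². φR_n = 0.75 × 579 × 201.06 × 5 × 1 = 436.6 kN.
Bearing (10 mm plate, F_u = 450 MPa): end bolts L_c = 33 − 18/2 = 24, R_n = min(1.2×24×10×450, 2.4×16×10×450) = 129.6 kN/bolt; interior L_c = 55 − 18 = 37, R_n = 172.8 kN/bolt. φR_n = 0.75 × (1×129.6 + 4×172.8) = 615.6 kN.
Tension yield (gross): A_g = 115×10 = 1150 mm². φR_n = 0.90 × 345 × 1150 = 357.1 kN.
Tension rupture (net): A_n = (115 − 1×20)×10 = 950 mm² (U = 1.0, A_e = A_n). φR_n = 0.75 × 450 × 950 = 320.6 kN.
Governing: min(436.6, 615.6, 357.1, 320.6) = 320.6 kN → net-section rupture.

320.6 kN (net-section rupture governs)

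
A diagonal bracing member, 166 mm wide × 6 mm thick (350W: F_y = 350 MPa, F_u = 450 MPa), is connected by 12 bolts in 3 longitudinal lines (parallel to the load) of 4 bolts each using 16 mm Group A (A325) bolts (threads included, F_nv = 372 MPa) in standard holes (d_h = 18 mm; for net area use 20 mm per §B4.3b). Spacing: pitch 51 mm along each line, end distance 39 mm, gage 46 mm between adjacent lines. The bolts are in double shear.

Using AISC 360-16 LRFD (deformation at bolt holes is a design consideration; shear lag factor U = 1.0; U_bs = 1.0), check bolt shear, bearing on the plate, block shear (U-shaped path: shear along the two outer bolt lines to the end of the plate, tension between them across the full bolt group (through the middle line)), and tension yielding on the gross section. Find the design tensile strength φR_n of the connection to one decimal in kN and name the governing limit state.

Bolt shear: A_b = π(16)²/4 = 201.06 mm². φR_n = 0.75 × 372 × 201.06 × 12 × 2 = 1346.3 kN.
Bearing (6 mm plate, F_u = 450 MPa): end bolts L_c = 39 − 18/2 = 30, R_n = min(1.2×30×6×450, 2.4×16×6×450) = 97.2 kN/bolt; interior L_c = 51 − 18 = 33, R_n = 103.68 kN/bolt. φR_n = 0.75 × (3×97.2 + 9×103.68) = 918.5 kN.
Block shear: shear path 2×[39+3×51] = 2×192 mm, A_gv = 2304, A_nv = 2×(192 − 3.5×20)×6 = 1464 mm²; tension across gage: (92 − 2×20)×6 = 312 mm². R_n = min(0.6×450×1464, 0.6×350×2304) + 1.0×450×312 = min(395.28, 483.84) + 140.4 = 535.68 kN. φR_n = 0.75 × 535.68 = 401.8 kN.
Tension yield (gross): A_g = 166×6 = 996 mm². φR_n = 0.90 × 350 × 996 = 313.7 kN.
Governing: min(1346.3, 918.5, 401.8, 313.7) = 313.7 kN → gross-section yield.

313.7 kN (gross-section yield governs)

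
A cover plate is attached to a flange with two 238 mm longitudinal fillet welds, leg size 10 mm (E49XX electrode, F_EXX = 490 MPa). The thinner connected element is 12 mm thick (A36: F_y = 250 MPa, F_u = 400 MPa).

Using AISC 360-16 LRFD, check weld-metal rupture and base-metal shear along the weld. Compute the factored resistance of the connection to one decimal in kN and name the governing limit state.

742.1 kN (weld metal governs)

Weld metal: throat = 0.707×10 = 7.07 mm, L = 2×238 = 476 mm. φR_n = 0.75 × 0.6 × 490 × 7.07 × 476 = 742.1 kN.
Base metal shear (12 mm plate): yield φR_n = 1.0×0.6×250×12×476 = 856.8 kN; rupture φR_n = 0.75×0.6×400×12×476 = 1028.2 kN; take 856.8 kN (yield).
Governing: min(742.1, 856.8) = 742.1 kN → weld metal.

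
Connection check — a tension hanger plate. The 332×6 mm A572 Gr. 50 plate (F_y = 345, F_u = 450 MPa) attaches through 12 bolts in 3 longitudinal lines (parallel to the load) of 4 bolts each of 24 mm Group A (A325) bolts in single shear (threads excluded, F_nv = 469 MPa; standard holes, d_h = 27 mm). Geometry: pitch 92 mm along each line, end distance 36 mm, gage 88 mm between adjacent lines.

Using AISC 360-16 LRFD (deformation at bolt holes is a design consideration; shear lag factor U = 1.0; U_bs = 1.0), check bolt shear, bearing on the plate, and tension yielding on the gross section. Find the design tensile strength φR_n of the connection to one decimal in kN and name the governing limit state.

618.5 kN (gross-section yield governs)

Bolt shear: A_b = π(24)²/4 = 452.39 mm². φR_n = 0.75 × 469 × 452.39 × 12 × 1 = 1909.5 kN.
Bearing (6 mm plate, F_u = 450 MPa): end bolts L_c = 36 − 27/2 = 22.5, R_n = min(1.2×22.5×6×450, 2.4×24×6×450) = 72.9 kN/bolt; interior L_c = 92 − 27 = 65, R_n = 155.52 kN/bolt. φR_n = 0.75 × (3×72.9 + 9×155.52) = 1213.8 kN.
Tension yield (gross): A_g = 332×6 = 1992 mm². φR_n = 0.90 × 345 × 1992 = 618.5 kN.
Governing: min(1909.5, 1213.8, 618.5) = 618.5 kN → gross-section yield.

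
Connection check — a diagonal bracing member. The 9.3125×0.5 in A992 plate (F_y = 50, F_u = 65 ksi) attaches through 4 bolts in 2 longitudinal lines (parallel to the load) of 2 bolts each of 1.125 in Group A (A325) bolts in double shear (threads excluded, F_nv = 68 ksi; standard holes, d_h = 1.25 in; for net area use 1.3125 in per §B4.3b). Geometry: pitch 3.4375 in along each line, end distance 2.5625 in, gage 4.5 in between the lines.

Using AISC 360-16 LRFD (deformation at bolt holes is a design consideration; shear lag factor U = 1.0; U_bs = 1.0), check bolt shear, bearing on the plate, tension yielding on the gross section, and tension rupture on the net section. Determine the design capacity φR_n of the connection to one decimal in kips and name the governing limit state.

163.0 kips (net-section rupture governs)

Bolt shear: A_b = π(1.125)²/4 = 0.99402 in². φR_n = 0.75 × 68 × 0.99402 × 4 × 2 = 405.6 kips.
Bearing (0.5 in plate, F_u = 65 ksi): end bolts L_c = 2.5625 − 1.25/2 = 1.9375, R_n = min(1.2×1.9375×0.5×65, 2.4×1.125×0.5×65) = 75.563 kips/bolt; interior L_c = 3.4375 − 1.25 = 2.1875, R_n = 85.313 kips/bolt. φR_n = 0.75 × (2×75.563 + 2×85.313) = 241.3 kips.
Tension yield (gross): A_g = 9.3125×0.5 = 4.6563 in². φR_n = 0.90 × 50 × 4.6563 = 209.5 kips.
Tension rupture (net): A_n = (9.3125 − 2×1.3125)×0.5 = 3.3438 in² (U = 1.0, A_e = A_n). φR_n = 0.75 × 65 × 3.3438 = 163.0 kips.
Governing: min(405.6, 241.3, 209.5, 163.0) = 163.0 kips → net-section rupture.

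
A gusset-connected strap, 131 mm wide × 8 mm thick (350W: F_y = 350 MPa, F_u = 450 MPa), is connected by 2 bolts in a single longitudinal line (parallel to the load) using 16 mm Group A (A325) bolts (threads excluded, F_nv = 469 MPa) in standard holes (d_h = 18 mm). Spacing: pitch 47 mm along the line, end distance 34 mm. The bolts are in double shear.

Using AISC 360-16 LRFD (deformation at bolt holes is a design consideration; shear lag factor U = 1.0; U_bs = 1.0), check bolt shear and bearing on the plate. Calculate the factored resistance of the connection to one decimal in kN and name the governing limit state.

Bolt shear: A_b = π(16)²/4 = 201.06 mm². φR_n = 0.75 × 469 × 201.06 × 2 × 2 = 282.9 kN.
Bearing (8 mm plate, F_u = 450 MPa): end bolts L_c = 34 − 18/2 = 25, R_n = min(1.2×25×8×450, 2.4×16×8×450) = 108 kN/bolt; interior L_c = 47 − 18 = 29, R_n = 125.28 kN/bolt. φR_n = 0.75 × (1×108 + 1×125.28) = 175.0 kN.
Governing: min(282.9, 175.0) = 175.0 kN → bearing.

175.0 kN (bearing governs)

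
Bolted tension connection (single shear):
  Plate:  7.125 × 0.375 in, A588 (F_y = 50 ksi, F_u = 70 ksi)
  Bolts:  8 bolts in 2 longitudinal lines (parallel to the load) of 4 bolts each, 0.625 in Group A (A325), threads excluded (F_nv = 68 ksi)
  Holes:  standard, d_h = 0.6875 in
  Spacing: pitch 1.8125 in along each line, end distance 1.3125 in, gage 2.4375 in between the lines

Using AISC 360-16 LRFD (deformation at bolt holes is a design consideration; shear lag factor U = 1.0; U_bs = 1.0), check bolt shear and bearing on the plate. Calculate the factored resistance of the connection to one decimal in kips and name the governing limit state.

125.2 kips (bolt shear governs)

Bolt shear: A_b = π(0.625)²/4 = 0.3068 in². φR_n = 0.75 × 68 × 0.3068 × 8 × 1 = 125.2 kips.
Bearing (0.375 in plate, F_u = 70 ksi): end bolts L_c = 1.3125 − 0.6875/2 = 0.96875, R_n = min(1.2×0.96875×0.375×70, 2.4×0.625×0.375×70) = 30.516 kips/bolt; interior L_c = 1.8125 − 0.6875 = 1.125, R_n = 35.438 kips/bolt. φR_n = 0.75 × (2×30.516 + 6×35.438) = 205.2 kips.
Governing: min(125.2, 205.2) = 125.2 kips → bolt shear.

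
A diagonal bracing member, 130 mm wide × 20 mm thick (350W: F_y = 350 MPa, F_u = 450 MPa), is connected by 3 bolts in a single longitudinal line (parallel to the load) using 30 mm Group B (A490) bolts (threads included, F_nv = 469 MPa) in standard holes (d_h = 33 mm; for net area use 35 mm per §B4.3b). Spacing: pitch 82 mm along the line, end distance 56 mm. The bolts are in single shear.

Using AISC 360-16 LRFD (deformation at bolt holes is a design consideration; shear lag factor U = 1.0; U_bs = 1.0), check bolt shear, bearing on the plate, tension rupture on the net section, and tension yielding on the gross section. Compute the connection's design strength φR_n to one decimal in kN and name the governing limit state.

Bolt shear: A_b = π(30)²/4 = 706.86 mm². φR_n = 0.75 × 469 × 706.86 × 3 × 1 = 745.9 kN.
Bearing (20 mm plate, F_u = 450 MPa): end bolts L_c = 56 − 33/2 = 39.5, R_n = min(1.2×39.5×20×450, 2.4×30×20×450) = 426.6 kN/bolt; interior L_c = 82 − 33 = 49, R_n = 529.2 kN/bolt. φR_n = 0.75 × (1×426.6 + 2×529.2) = 1113.8 kN.
Tension rupture (net): A_n = (130 − 1×35)×20 = 1900 mm² (U = 1.0, A_e = A_n). φR_n = 0.75 × 450 × 1900 = 641.3 kN.
Tension yield (gross): A_g = 130×20 = 2600 mm². φR_n = 0.90 × 350 × 2600 = 819.0 kN.
Governing: min(745.9, 1113.8, 641.3, 819.0) = 641.3 kN → net-section rupture.

641.3 kN (net-section rupture governs)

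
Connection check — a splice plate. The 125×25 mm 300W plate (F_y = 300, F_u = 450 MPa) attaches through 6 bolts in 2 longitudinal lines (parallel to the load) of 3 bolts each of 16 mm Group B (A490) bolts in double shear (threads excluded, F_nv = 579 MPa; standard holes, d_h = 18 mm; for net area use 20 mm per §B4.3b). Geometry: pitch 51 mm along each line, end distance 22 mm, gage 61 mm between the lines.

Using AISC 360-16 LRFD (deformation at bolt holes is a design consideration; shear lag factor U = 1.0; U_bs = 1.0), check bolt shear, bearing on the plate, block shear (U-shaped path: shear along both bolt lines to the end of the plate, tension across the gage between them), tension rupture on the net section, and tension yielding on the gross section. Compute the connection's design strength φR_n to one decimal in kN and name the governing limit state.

717.2 kN (net-section rupture governs)

Bolt shear: A_b = π(16)²/4 = 201.06 mm². φR_n = 0.75 × 579 × 201.06 × 6 × 2 = 1047.7 kN.
Bearing (25 mm plate, F_u = 450 MPa): end bolts L_c = 22 − 18/2 = 13, R_n = min(1.2×13×25×450, 2.4×16×25×450) = 175.5 kN/bolt; interior L_c = 51 − 18 = 33, R_n = 432 kN/bolt. φR_n = 0.75 × (2×175.5 + 4×432) = 1559.3 kN.
Block shear: shear path 2×[22+2×51] = 2×124 mm, A_gv = 6200, A_nv = 2×(124 − 2.5×20)×25 = 3700 mm²; tension across gage: (61 − 1×20)×25 = 1025 mm². R_n = min(0.6×450×3700, 0.6×300×6200) + 1.0×450×1025 = min(999, 1116) + 461.25 = 1460.3 kN. φR_n = 0.75 × 1460.3 = 1095.2 kN.
Tension rupture (net): A_n = (125 − 2×20)×25 = 2125 mm² (U = 1.0, A_e = A_n). φR_n = 0.75 × 450 × 2125 = 717.2 kN.
Tension yield (gross): A_g = 125×25 = 3125 mm². φR_n = 0.90 × 300 × 3125 = 843.8 kN.
Governing: min(1047.7, 1559.3, 1095.2, 717.2, 843.8) = 717.2 kN → net-section rupture.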